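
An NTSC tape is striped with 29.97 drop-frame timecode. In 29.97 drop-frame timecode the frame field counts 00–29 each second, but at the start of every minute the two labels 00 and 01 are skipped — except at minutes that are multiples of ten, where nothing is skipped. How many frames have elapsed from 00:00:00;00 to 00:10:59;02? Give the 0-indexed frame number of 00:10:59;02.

19754

As if non-drop at 30 labels/s: (0 × 3600 + 10 × 60 + 59) × 30 + 2 = 19772.
Minute boundaries passed: 10; those not divisible by 10: 10 − 1 = 9; dropped labels = 2 × 9 = 18.
Actual frame index = 19772 − 18 = 19754.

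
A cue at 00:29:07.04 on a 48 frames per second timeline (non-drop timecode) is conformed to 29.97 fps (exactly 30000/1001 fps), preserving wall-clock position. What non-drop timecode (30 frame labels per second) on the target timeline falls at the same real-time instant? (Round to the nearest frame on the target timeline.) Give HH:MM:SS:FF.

Source frame index: (0×3600 + 29×60 + 7) × 48 + 4 = 83860.
Real time: 83860 / (48) = 20965/12 s.
Target frame: (20965/12) × (30000/1001) = 7487500/143 ≈ 52360.140 → 52360.
At 30 labels/s: frame 52360 → 00:29:05:10.

00:29:05:10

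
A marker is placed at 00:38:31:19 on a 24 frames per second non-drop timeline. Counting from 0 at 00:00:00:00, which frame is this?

55483

Total seconds to the label: (0 × 3600 + 38 × 60 + 31) = 2311.
Frame index = 2311 × 24 + 19 = 55483.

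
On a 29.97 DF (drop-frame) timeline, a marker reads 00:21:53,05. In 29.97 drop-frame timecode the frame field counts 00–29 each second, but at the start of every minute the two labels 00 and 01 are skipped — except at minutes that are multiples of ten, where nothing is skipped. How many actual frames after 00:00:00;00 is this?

As if non-drop at 30 labels/s: (0 × 3600 + 21 × 60 + 53) × 30 + 5 = 39395.
Minute boundaries passed: 21; those not divisible by 10: 21 − 2 = 19; dropped labels = 2 × 19 = 38.
Actual frame index = 39395 − 38 = 39357.

39357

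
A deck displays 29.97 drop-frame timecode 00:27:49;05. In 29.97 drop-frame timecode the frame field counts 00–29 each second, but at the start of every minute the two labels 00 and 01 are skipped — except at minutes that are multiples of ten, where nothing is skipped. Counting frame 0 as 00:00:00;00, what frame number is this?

50025

As if non-drop at 30 labels/s: (0 × 3600 + 27 × 60 + 49) × 30 + 5 = 50075.
Minute boundaries passed: 27; those not divisible by 10: 27 − 2 = 25; dropped labels = 2 × 25 = 50.
Actual frame index = 50075 − 50 = 50025.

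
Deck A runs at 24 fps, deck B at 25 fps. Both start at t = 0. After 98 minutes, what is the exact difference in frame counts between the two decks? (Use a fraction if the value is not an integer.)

5880 frames

98 min = 5880 s.
A emits 24 × 5880 = 141120 frames; B emits 25 × 5880 = 147000.
Difference = 5880 frames; B is ahead of A.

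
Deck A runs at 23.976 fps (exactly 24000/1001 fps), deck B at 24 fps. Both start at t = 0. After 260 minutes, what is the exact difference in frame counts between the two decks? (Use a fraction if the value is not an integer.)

260 min = 15600 s.
A emits 24000/1001 × 15600 = 28800000/77 frames; B emits 24 × 15600 = 374400.
Difference = 28800/77 frames (≈ 374.0260); B is ahead of A.

28800/77 frames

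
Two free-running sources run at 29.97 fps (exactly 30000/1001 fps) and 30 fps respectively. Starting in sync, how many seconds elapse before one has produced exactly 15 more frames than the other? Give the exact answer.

500.5 seconds

The gap grows by |30 − 30000/1001| = 30/1001 frames per second.
Time for a 15-frame gap: 15 ÷ (30/1001) = 500.5 s.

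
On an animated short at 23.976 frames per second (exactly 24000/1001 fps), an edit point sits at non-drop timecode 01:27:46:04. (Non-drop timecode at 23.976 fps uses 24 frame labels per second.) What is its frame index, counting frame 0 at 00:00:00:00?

126388

Total seconds to the label: (1 × 3600 + 27 × 60 + 46) = 5266.
Frame index = 5266 × 24 + 4 = 126388.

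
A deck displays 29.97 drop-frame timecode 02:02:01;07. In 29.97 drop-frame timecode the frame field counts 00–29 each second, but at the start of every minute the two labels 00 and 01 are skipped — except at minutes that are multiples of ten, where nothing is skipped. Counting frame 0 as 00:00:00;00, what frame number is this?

219417

Complete 10-minute blocks: 12, each 17982 frames → 215784.
Remaining 2 whole minutes in the current block: 1800 + 1 × 1798 = 3598 frames.
Within the current minute: 1 × 30 + 7 − 2 = 35 (labels ;00/;01 skipped at this minute). Total = 215784 + 3598 + 35 = 219417.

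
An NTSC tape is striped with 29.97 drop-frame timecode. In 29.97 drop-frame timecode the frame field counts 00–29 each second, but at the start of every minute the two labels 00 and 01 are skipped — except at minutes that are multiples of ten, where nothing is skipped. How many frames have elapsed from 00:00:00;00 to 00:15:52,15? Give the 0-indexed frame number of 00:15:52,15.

28547

Complete 10-minute blocks: 1, each 17982 frames → 17982.
Remaining 5 whole minutes in the current block: 1800 + 4 × 1798 = 8992 frames.
Within the current minute: 52 × 30 + 15 − 2 = 1573 (labels ;00/;01 skipped at this minute). Total = 17982 + 8992 + 1573 = 28547.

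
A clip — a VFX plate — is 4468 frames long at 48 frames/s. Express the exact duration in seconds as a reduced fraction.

Running time = 4468 ÷ (48) = 4468 × 1/48 = 1117/12 s.

1117/12 seconds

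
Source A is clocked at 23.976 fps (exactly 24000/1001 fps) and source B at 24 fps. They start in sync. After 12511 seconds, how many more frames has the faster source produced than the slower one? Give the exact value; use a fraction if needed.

A emits 24000/1001 × 12511 = 300264000/1001 frames; B emits 24 × 12511 = 300264.
Difference = 300264/1001 frames (≈ 299.9640); B is ahead of A.

300264/1001 frames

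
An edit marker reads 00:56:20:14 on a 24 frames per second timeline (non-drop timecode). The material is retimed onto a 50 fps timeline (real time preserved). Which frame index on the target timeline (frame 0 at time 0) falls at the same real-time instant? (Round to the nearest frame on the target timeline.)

Source frame index: (0×3600 + 56×60 + 20) × 24 + 14 = 81134.
Real time: 81134 / (24) = 40567/12 s.
Target frame: (40567/12) × (50) = 1014175/6 ≈ 169029.167 → 169029.

frame 169029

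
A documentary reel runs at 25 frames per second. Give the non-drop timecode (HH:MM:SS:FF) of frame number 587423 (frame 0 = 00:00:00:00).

587423 ÷ 25 = 23496 full seconds, remainder 23 frames.
23496 s = 6 h 31 min 36 s.
Timecode: 06:31:36:23.

06:31:36:23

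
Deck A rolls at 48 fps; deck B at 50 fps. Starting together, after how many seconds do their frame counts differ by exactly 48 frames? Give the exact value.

The gap grows by |50 − 48| = 2 frames per second.
Time for a 48-frame gap: 48 ÷ (2) = 24 s.

24 seconds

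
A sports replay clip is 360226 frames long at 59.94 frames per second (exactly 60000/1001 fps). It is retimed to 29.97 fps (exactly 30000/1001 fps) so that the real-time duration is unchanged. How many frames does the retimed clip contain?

180113 frames

Target frames = source frames × (target rate / source rate) = 360226 × (30000/1001)/(60000/1001) = 360226 × 1/2 = 180113.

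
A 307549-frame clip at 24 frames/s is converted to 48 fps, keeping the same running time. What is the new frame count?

615098 frames

Frames at target rate = 307549 × (48) / (24) = 615098.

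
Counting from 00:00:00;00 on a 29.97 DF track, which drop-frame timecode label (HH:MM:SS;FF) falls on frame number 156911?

Ten DF minutes hold 17982 frames, so frame 156911 lies in block 8 (frames 143856–161837) with 13055 frames into that block.
The block's first minute is 1800 frames and the rest 1798 each; 13055 frames reaches minute 7, so 8 × 18 + 7 × 2 = 158 labels have been skipped so far.
Adding those back, label number 156911 + 158 = 157069 at 30 labels/s is 5235 s + 19 f = 1 h 27 min 15 s frame 19, i.e. 01:27:15;19.

01:27:15;19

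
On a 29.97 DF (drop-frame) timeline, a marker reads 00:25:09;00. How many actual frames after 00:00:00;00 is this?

45224

Complete 10-minute blocks: 2, each 17982 frames → 35964.
Remaining 5 whole minutes in the current block: 1800 + 4 × 1798 = 8992 frames.
Within the current minute: 9 × 30 + 0 − 2 = 268 (labels ;00/;01 skipped at this minute). Total = 35964 + 8992 + 268 = 45224.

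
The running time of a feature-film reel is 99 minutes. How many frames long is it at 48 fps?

285120 frames

99 min = 5940 s.
Frames = 5940 × 48 = 285120.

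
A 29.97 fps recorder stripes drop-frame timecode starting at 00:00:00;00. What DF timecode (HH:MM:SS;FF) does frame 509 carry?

00:00:16;29

Each 10-minute DF block holds 10 × 60 × 30 − 9 × 2 = 17982 frames. 509 ÷ 17982 → 0 full blocks, remainder 509.
Within the partial block the first minute is 1800 frames and each further minute 1798, so 0 further minute boundaries passed. Total skipped labels = 18 × 0 + 2 × 0 = 0.
Non-drop label index = 509 + 0 = 509; at 30 labels/s that is 00:00:16:29, i.e. DF 00:00:16;29.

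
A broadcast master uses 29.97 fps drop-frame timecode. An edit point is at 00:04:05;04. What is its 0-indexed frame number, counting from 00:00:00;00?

7346

As if non-drop at 30 labels/s: (0 × 3600 + 4 × 60 + 5) × 30 + 4 = 7354.
Minute boundaries passed: 4; those not divisible by 10: 4 − 0 = 4; dropped labels = 2 × 4 = 8.
Actual frame index = 7354 − 8 = 7346.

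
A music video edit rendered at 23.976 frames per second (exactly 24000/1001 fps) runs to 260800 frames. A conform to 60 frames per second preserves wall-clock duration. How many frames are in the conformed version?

652652 frames

Target frames = source frames × (target rate / source rate) = 260800 × (60)/(24000/1001) = 260800 × 1001/400 = 652652.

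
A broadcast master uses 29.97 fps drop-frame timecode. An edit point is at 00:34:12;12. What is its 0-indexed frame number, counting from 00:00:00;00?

61510

As if non-drop at 30 labels/s: (0 × 3600 + 34 × 60 + 12) × 30 + 12 = 61572.
Minute boundaries passed: 34; those not divisible by 10: 34 − 3 = 31; dropped labels = 2 × 31 = 62.
Actual frame index = 61572 − 62 = 61510.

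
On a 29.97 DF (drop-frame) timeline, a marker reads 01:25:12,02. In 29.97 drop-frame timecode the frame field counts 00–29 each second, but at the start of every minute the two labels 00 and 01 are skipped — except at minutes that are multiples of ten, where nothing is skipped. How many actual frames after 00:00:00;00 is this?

Complete 10-minute blocks: 8, each 17982 frames → 143856.
Remaining 5 whole minutes in the current block: 1800 + 4 × 1798 = 8992 frames.
Within the current minute: 12 × 30 + 2 − 2 = 360 (labels ;00/;01 skipped at this minute). Total = 143856 + 8992 + 360 = 153208.

153208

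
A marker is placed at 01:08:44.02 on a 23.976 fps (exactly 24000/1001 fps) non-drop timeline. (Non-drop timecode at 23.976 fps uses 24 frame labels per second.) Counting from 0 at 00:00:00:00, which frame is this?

Total seconds to the label: (1 × 3600 + 8 × 60 + 44) = 4124.
Frame index = 4124 × 24 + 2 = 98978.

frame 98978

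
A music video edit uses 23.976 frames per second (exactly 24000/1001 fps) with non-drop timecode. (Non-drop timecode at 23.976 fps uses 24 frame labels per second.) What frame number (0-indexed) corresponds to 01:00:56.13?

frame 87757

Total seconds to the label: (1 × 3600 + 0 × 60 + 56) = 3656.
Frame index = 3656 × 24 + 13 = 87757.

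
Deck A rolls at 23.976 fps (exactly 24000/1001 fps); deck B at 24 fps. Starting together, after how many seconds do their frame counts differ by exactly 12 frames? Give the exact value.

The gap grows by |24 − 24000/1001| = 24/1001 frames per second.
Time for a 12-frame gap: 12 ÷ (24/1001) = 500.5 s.

500.5 seconds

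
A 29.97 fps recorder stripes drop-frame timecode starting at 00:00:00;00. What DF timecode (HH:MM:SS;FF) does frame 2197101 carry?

20:21:49;29

Ten DF minutes hold 17982 frames, so frame 2197101 lies in block 122 (frames 2193804–2211785) with 3297 frames into that block.
The block's first minute is 1800 frames and the rest 1798 each; 3297 frames reaches minute 1, so 122 × 18 + 1 × 2 = 2198 labels have been skipped so far.
Adding those back, label number 2197101 + 2198 = 2199299 at 30 labels/s is 73309 s + 29 f = 20 h 21 min 49 s frame 29, i.e. 20:21:49;29.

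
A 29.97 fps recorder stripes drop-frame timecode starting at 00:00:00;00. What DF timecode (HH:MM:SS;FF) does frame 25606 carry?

Each 10-minute DF block holds 10 × 60 × 30 − 9 × 2 = 17982 frames. 25606 ÷ 17982 → 1 full block, remainder 7624.
Within the partial block the first minute is 1800 frames and each further minute 1798, so 4 further minute boundaries passed. Total skipped labels = 18 × 1 + 2 × 4 = 26.
Non-drop label index = 25606 + 26 = 25632; at 30 labels/s that is 00:14:14:12, i.e. DF 00:14:14;12.

00:14:14;12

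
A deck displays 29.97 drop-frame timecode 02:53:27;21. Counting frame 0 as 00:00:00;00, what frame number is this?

Complete 10-minute blocks: 17, each 17982 frames → 305694.
Remaining 3 whole minutes in the current block: 1800 + 2 × 1798 = 5396 frames.
Within the current minute: 27 × 30 + 21 − 2 = 829 (labels ;00/;01 skipped at this minute). Total = 305694 + 5396 + 829 = 311919.

311919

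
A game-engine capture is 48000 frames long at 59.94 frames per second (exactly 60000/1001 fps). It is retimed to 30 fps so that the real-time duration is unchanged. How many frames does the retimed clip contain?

24024 frames

Target frames = source frames × (target rate / source rate) = 48000 × (30)/(60000/1001) = 48000 × 1001/2000 = 24024.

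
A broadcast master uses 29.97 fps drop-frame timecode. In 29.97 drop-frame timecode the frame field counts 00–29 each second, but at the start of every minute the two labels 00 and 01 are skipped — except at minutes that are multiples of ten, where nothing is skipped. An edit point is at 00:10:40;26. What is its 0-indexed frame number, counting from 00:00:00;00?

19208

Complete 10-minute blocks: 1, each 17982 frames → 17982.
Remaining 0 whole minutes in the current block: 0 frames.
Within the current minute: 40 × 30 + 26 = 1226. Total = 17982 + 0 + 1226 = 19208.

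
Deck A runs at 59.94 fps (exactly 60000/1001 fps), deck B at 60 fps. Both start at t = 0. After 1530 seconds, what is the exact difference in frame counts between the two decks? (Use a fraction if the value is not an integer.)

91800/1001 frames

A emits 60000/1001 × 1530 = 91800000/1001 frames; B emits 60 × 1530 = 91800.
Difference = 91800/1001 frames (≈ 91.7083); B is ahead of A.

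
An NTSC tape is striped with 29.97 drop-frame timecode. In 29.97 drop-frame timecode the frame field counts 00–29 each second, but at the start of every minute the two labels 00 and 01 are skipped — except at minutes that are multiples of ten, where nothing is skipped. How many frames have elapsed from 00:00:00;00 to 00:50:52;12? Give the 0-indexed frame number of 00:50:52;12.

91482

As if non-drop at 30 labels/s: (0 × 3600 + 50 × 60 + 52) × 30 + 12 = 91572.
Minute boundaries passed: 50; those not divisible by 10: 50 − 5 = 45; dropped labels = 2 × 45 = 90.
Actual frame index = 91572 − 90 = 91482.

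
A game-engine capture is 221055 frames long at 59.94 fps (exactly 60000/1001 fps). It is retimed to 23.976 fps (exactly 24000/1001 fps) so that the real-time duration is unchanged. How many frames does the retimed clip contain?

Target frames = source frames × (target rate / source rate) = 221055 × (24000/1001)/(60000/1001) = 221055 × 2/5 = 88422.

88422 frames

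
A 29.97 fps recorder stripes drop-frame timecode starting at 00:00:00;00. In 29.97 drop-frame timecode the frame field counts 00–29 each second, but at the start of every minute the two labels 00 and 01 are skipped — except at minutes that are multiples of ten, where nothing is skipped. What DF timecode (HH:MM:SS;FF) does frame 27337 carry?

Ten DF minutes hold 17982 frames, so frame 27337 lies in block 1 (frames 17982–35963) with 9355 frames into that block.
The block's first minute is 1800 frames and the rest 1798 each; 9355 frames reaches minute 5, so 1 × 18 + 5 × 2 = 28 labels have been skipped so far.
Adding those back, label number 27337 + 28 = 27365 at 30 labels/s is 912 s + 5 f = 0 h 15 min 12 s frame 5, i.e. 00:15:12;05.

00:15:12;05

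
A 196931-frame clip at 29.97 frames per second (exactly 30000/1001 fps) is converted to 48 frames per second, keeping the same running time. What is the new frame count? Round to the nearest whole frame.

315405 frames

Frames at target rate = 196931 × (48) / (30000/1001) = 197127931/625 ≈ 315404.690.
Nearest whole frame: 315405.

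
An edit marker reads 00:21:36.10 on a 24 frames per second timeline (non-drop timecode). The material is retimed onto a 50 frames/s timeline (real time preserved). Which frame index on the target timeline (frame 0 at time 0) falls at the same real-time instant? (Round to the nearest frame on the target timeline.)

Source frame index: (0×3600 + 21×60 + 36) × 24 + 10 = 31114.
Real time: 31114 / (24) = 15557/12 s.
Target frame: (15557/12) × (50) = 388925/6 ≈ 64820.833 → 64821.

frame 64821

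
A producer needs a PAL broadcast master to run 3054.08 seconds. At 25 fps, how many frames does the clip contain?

Frames = 3054.08 × 25 = 76352.

76352 frames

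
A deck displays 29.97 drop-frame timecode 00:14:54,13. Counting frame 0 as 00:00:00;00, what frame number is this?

26807

As if non-drop at 30 labels/s: (0 × 3600 + 14 × 60 + 54) × 30 + 13 = 26833.
Minute boundaries passed: 14; those not divisible by 10: 14 − 1 = 13; dropped labels = 2 × 13 = 26.
Actual frame index = 26833 − 26 = 26807.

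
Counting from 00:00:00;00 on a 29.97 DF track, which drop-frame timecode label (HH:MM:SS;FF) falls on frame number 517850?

Ten DF minutes hold 17982 frames, so frame 517850 lies in block 28 (frames 503496–521477) with 14354 frames into that block.
The block's first minute is 1800 frames and the rest 1798 each; 14354 frames reaches minute 7, so 28 × 18 + 7 × 2 = 518 labels have been skipped so far.
Adding those back, label number 517850 + 518 = 518368 at 30 labels/s is 17278 s + 28 f = 4 h 47 min 58 s frame 28, i.e. 04:47:58;28.

04:47:58;28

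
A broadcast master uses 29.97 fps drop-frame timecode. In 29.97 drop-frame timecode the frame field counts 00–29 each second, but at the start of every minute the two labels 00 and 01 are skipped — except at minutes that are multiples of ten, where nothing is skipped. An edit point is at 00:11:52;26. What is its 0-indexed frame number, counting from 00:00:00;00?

21366

Complete 10-minute blocks: 1, each 17982 frames → 17982.
Remaining 1 whole minute in the current block: 1800 + 0 × 1798 = 1800 frames.
Within the current minute: 52 × 30 + 26 − 2 = 1584 (labels ;00/;01 skipped at this minute). Total = 17982 + 1800 + 1584 = 21366.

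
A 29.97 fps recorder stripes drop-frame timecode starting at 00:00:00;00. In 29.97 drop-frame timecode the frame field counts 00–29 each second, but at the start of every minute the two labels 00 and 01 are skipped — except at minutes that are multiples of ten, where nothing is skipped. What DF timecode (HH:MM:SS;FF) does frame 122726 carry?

01:08:15;00

Ten DF minutes hold 17982 frames, so frame 122726 lies in block 6 (frames 107892–125873) with 14834 frames into that block.
The block's first minute is 1800 frames and the rest 1798 each; 14834 frames reaches minute 8, so 6 × 18 + 8 × 2 = 124 labels have been skipped so far.
Adding those back, label number 122726 + 124 = 122850 at 30 labels/s is 4095 s + 0 f = 1 h 8 min 15 s frame 0, i.e. 01:08:15;00.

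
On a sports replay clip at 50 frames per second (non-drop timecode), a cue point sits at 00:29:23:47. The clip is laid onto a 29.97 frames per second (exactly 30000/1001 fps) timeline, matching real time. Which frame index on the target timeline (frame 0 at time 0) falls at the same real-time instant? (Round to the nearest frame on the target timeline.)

frame 52865

Source frame index: (0×3600 + 29×60 + 23) × 50 + 47 = 88197.
Real time: 88197 / (50) = 88197/50 s.
Target frame: (88197/50) × (30000/1001) = 52918200/1001 ≈ 52865.335 → 52865.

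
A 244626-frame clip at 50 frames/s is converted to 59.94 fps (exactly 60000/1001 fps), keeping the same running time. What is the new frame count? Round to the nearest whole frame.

293258 frames

Frames at target rate = 244626 × (60000/1001) / (50) = 293551200/1001 ≈ 293257.942.
Nearest whole frame: 293258.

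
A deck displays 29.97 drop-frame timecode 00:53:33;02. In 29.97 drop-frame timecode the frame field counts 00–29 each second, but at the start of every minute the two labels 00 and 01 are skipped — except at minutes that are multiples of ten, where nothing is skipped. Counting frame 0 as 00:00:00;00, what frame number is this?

As if non-drop at 30 labels/s: (0 × 3600 + 53 × 60 + 33) × 30 + 2 = 96392.
Minute boundaries passed: 53; those not divisible by 10: 53 − 5 = 48; dropped labels = 2 × 48 = 96.
Actual frame index = 96392 − 96 = 96296.

96296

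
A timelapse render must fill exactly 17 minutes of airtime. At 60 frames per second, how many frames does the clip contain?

17 min = 1020 s.
Frames = 1020 × 60 = 61200.

61200 frames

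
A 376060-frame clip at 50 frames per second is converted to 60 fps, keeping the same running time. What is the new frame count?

Frames at target rate = 376060 × (60) / (50) = 451272.

451272 frames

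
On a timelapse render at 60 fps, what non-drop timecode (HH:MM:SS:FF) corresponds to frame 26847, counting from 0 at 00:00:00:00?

00:07:27:27

26847 ÷ 60 = 447 full seconds, remainder 27 frames.
447 s = 0 h 7 min 27 s.
Timecode: 00:07:27:27.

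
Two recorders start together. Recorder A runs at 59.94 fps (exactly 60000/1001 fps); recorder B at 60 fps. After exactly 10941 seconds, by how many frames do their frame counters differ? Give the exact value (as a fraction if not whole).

93780/143 frames

A emits 60000/1001 × 10941 = 93780000/143 frames; B emits 60 × 10941 = 656460.
Difference = 93780/143 frames (≈ 655.8042); B is ahead of A.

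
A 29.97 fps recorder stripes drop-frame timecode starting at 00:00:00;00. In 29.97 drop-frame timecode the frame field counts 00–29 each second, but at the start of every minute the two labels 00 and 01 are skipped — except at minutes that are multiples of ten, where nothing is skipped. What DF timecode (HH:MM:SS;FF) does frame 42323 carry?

00:23:32;05

Each 10-minute DF block holds 10 × 60 × 30 − 9 × 2 = 17982 frames. 42323 ÷ 17982 → 2 full blocks, remainder 6359.
Within the partial block the first minute is 1800 frames and each further minute 1798, so 3 further minute boundaries passed. Total skipped labels = 18 × 2 + 2 × 3 = 42.
Non-drop label index = 42323 + 42 = 42365; at 30 labels/s that is 00:23:32:05, i.e. DF 00:23:32;05.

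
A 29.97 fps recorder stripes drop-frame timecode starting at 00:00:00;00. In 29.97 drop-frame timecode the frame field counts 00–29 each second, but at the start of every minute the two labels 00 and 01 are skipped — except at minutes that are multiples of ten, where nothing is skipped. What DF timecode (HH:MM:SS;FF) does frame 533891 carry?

Each 10-minute DF block holds 10 × 60 × 30 − 9 × 2 = 17982 frames. 533891 ÷ 17982 → 29 full blocks, remainder 12413.
Within the partial block the first minute is 1800 frames and each further minute 1798, so 6 further minute boundaries passed. Total skipped labels = 18 × 29 + 2 × 6 = 534.
Non-drop label index = 533891 + 534 = 534425; at 30 labels/s that is 04:56:54:05, i.e. DF 04:56:54;05.

04:56:54;05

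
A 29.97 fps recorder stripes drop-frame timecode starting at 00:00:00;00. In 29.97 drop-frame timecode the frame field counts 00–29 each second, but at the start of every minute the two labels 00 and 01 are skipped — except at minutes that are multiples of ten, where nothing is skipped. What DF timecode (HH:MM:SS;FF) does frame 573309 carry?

Ten DF minutes hold 17982 frames, so frame 573309 lies in block 31 (frames 557442–575423) with 15867 frames into that block.
The block's first minute is 1800 frames and the rest 1798 each; 15867 frames reaches minute 8, so 31 × 18 + 8 × 2 = 574 labels have been skipped so far.
Adding those back, label number 573309 + 574 = 573883 at 30 labels/s is 19129 s + 13 f = 5 h 18 min 49 s frame 13, i.e. 05:18:49;13.

05:18:49;13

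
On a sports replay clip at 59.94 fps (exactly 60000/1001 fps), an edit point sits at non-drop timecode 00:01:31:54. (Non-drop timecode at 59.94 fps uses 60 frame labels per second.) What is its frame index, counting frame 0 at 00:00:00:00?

frame 5514

Total seconds to the label: (0 × 3600 + 1 × 60 + 31) = 91.
Frame index = 91 × 60 + 54 = 5514.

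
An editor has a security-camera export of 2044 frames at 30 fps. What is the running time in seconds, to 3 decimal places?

Running time = 2044 × 1/30 = 1022/15 s ≈ 68.133 s.

68.133 seconds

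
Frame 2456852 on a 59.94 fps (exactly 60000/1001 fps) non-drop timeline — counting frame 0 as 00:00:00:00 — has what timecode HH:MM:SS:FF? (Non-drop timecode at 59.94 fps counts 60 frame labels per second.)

2456852 ÷ 60 = 40947 full seconds, remainder 32 frames.
40947 s = 11 h 22 min 27 s.
Timecode: 11:22:27:32.

11:22:27:32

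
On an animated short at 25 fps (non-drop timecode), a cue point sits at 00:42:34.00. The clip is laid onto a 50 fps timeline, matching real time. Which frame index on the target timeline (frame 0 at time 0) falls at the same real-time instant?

Source frame index: (0×3600 + 42×60 + 34) × 25 + 0 = 63850.
Real time: 63850 / (25) = 2554 s.
Target frame: (2554) × (50) = 127700.

frame 127700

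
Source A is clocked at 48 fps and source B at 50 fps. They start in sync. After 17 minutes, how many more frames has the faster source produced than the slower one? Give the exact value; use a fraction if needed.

17 min = 1020 s.
A emits 48 × 1020 = 48960 frames; B emits 50 × 1020 = 51000.
Difference = 2040 frames; B is ahead of A.

2040 frames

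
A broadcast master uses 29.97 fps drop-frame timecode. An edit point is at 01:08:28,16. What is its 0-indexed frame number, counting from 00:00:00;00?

123132

Complete 10-minute blocks: 6, each 17982 frames → 107892.
Remaining 8 whole minutes in the current block: 1800 + 7 × 1798 = 14386 frames.
Within the current minute: 28 × 30 + 16 − 2 = 854 (labels ;00/;01 skipped at this minute). Total = 107892 + 14386 + 854 = 123132.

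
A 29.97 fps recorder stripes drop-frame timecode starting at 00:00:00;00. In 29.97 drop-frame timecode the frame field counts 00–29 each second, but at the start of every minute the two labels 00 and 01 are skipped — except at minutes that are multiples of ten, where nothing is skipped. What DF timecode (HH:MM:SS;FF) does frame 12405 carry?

00:06:53;27

Ten DF minutes hold 17982 frames, so frame 12405 lies in block 0 (frames 0–17981) with 12405 frames into that block.
The block's first minute is 1800 frames and the rest 1798 each; 12405 frames reaches minute 6, so 0 × 18 + 6 × 2 = 12 labels have been skipped so far.
Adding those back, label number 12405 + 12 = 12417 at 30 labels/s is 413 s + 27 f = 0 h 6 min 53 s frame 27, i.e. 00:06:53;27.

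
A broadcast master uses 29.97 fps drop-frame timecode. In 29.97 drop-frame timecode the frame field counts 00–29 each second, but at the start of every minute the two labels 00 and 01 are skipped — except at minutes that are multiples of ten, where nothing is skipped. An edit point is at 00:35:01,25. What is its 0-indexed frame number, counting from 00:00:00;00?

As if non-drop at 30 labels/s: (0 × 3600 + 35 × 60 + 1) × 30 + 25 = 63055.
Minute boundaries passed: 35; those not divisible by 10: 35 − 3 = 32; dropped labels = 2 × 32 = 64.
Actual frame index = 63055 − 64 = 62991.

62991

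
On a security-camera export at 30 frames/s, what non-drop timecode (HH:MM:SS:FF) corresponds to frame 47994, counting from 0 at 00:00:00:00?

47994 ÷ 30 = 1599 full seconds, remainder 24 frames.
1599 s = 0 h 26 min 39 s.
Timecode: 00:26:39:24.

00:26:39:24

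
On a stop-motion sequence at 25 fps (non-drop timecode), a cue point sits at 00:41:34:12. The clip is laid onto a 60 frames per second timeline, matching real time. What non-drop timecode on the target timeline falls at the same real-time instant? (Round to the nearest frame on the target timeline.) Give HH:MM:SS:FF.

00:41:34:29

Source frame index: (0×3600 + 41×60 + 34) × 25 + 12 = 62362.
Real time: 62362 / (25) = 62362/25 s.
Target frame: (62362/25) × (60) = 748344/5 ≈ 149668.800 → 149669.
At 60 labels/s: frame 149669 → 00:41:34:29.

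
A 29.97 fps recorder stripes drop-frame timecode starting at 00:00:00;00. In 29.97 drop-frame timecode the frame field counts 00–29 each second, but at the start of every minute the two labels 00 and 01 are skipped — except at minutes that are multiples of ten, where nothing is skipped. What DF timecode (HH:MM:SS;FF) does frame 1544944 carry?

14:19:09;22

Ten DF minutes hold 17982 frames, so frame 1544944 lies in block 85 (frames 1528470–1546451) with 16474 frames into that block.
The block's first minute is 1800 frames and the rest 1798 each; 16474 frames reaches minute 9, so 85 × 18 + 9 × 2 = 1548 labels have been skipped so far.
Adding those back, label number 1544944 + 1548 = 1546492 at 30 labels/s is 51549 s + 22 f = 14 h 19 min 9 s frame 22, i.e. 14:19:09;22.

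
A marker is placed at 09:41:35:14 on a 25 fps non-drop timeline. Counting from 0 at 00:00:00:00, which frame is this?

872389

Total seconds to the label: (9 × 3600 + 41 × 60 + 35) = 34895.
Frame index = 34895 × 25 + 14 = 872389.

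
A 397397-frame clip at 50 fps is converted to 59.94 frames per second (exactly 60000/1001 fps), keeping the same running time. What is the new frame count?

476400 frames

Target frames = source frames × (target rate / source rate) = 397397 × (60000/1001)/(50) = 397397 × 1200/1001 = 476400.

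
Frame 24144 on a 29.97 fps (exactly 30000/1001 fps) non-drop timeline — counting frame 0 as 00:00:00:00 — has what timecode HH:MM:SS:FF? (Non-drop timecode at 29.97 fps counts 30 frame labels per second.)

24144 ÷ 30 = 804 full seconds, remainder 24 frames.
804 s = 0 h 13 min 24 s.
Timecode: 00:13:24:24.

00:13:24:24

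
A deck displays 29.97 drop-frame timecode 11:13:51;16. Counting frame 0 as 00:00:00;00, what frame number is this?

1211734

As if non-drop at 30 labels/s: (11 × 3600 + 13 × 60 + 51) × 30 + 16 = 1212946.
Minute boundaries passed: 673; those not divisible by 10: 673 − 67 = 606; dropped labels = 2 × 606 = 1212.
Actual frame index = 1212946 − 1212 = 1211734.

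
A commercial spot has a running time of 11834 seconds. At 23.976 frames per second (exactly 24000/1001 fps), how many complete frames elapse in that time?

Frames = 11834 × 24000/1001 = 284016000/1001 ≈ 283732.2677.
Complete frames: 283732.

283732 frames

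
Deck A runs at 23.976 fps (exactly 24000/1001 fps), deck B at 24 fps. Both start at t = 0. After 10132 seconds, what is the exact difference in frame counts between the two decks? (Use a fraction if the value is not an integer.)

243168/1001 frames

A emits 24000/1001 × 10132 = 243168000/1001 frames; B emits 24 × 10132 = 243168.
Difference = 243168/1001 frames (≈ 242.9251); B is ahead of A.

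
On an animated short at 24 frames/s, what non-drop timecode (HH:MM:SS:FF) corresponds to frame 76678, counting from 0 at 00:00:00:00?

00:53:14:22

76678 ÷ 24 = 3194 full seconds, remainder 22 frames.
3194 s = 0 h 53 min 14 s.
Timecode: 00:53:14:22.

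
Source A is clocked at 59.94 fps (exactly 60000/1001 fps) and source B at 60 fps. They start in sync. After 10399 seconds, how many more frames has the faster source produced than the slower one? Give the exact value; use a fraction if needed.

623940/1001 frames

A emits 60000/1001 × 10399 = 623940000/1001 frames; B emits 60 × 10399 = 623940.
Difference = 623940/1001 frames (≈ 623.3167); B is ahead of A.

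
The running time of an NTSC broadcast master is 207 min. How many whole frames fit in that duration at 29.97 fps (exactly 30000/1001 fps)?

207 min = 12420 s.
Frames = 12420 × 30000/1001 = 372600000/1001 ≈ 372227.7722.
Complete frames: 372227.

372227 frames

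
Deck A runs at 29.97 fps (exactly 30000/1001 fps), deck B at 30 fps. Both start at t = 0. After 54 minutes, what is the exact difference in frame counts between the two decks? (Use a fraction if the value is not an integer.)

97200/1001 frames

54 min = 3240 s.
A emits 30000/1001 × 3240 = 97200000/1001 frames; B emits 30 × 3240 = 97200.
Difference = 97200/1001 frames (≈ 97.1029); B is ahead of A.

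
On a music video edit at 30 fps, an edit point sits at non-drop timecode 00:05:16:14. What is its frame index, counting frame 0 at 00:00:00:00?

Total seconds to the label: (0 × 3600 + 5 × 60 + 16) = 316.
Frame index = 316 × 30 + 14 = 9494.

9494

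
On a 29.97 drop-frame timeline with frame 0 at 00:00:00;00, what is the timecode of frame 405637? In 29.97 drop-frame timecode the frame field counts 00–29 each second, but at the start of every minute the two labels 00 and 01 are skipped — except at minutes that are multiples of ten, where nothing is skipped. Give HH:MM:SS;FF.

03:45:34;23

Each 10-minute DF block holds 10 × 60 × 30 − 9 × 2 = 17982 frames. 405637 ÷ 17982 → 22 full blocks, remainder 10033.
Within the partial block the first minute is 1800 frames and each further minute 1798, so 5 further minute boundaries passed. Total skipped labels = 18 × 22 + 2 × 5 = 406.
Non-drop label index = 405637 + 406 = 406043; at 30 labels/s that is 03:45:34:23, i.e. DF 03:45:34;23.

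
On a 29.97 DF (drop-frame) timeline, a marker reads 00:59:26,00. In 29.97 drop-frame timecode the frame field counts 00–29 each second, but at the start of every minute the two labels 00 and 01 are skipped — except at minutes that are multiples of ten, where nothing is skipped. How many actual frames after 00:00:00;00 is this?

106872

As if non-drop at 30 labels/s: (0 × 3600 + 59 × 60 + 26) × 30 + 0 = 106980.
Minute boundaries passed: 59; those not divisible by 10: 59 − 5 = 54; dropped labels = 2 × 54 = 108.
Actual frame index = 106980 − 108 = 106872.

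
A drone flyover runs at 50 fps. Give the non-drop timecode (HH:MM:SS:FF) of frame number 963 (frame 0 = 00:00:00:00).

963 ÷ 50 = 19 full seconds, remainder 13 frames.
19 s = 0 h 0 min 19 s.
Timecode: 00:00:19:13.

00:00:19:13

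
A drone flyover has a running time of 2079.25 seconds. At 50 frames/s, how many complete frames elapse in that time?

103962 frames

Frames = 2079.25 × 50 = 207925/2 ≈ 103962.5000.
Complete frames: 103962.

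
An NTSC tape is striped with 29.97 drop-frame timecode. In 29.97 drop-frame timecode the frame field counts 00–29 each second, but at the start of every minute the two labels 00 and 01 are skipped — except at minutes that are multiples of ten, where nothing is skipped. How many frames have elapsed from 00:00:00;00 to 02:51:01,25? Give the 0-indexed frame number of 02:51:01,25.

As if non-drop at 30 labels/s: (2 × 3600 + 51 × 60 + 1) × 30 + 25 = 307855.
Minute boundaries passed: 171; those not divisible by 10: 171 − 17 = 154; dropped labels = 2 × 154 = 308.
Actual frame index = 307855 − 308 = 307547.

307547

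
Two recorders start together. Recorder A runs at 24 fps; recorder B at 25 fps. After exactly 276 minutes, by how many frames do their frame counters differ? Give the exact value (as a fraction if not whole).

276 min = 16560 s.
A emits 24 × 16560 = 397440 frames; B emits 25 × 16560 = 414000.
Difference = 16560 frames; B is ahead of A.

16560 frames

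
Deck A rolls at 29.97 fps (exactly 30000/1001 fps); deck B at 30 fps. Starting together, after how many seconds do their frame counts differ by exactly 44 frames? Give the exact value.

The gap grows by |30 − 30000/1001| = 30/1001 frames per second.
Time for a 44-frame gap: 44 ÷ (30/1001) = 22022/15 s.

22022/15 seconds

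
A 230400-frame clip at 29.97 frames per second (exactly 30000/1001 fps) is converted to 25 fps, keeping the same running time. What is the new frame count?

Target frames = source frames × (target rate / source rate) = 230400 × (25)/(30000/1001) = 230400 × 1001/1200 = 192192.

192192 frames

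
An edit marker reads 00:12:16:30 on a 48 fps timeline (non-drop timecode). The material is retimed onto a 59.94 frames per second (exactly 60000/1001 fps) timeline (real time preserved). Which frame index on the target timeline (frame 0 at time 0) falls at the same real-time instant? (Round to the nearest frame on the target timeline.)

Source frame index: (0×3600 + 12×60 + 16) × 48 + 30 = 35358.
Real time: 35358 / (48) = 5893/8 s.
Target frame: (5893/8) × (60000/1001) = 44197500/1001 ≈ 44153.347 → 44153.

frame 44153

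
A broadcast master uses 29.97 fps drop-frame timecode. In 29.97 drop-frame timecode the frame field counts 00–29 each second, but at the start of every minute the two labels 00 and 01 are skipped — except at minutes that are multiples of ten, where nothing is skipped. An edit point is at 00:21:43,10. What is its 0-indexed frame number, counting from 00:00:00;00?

39062

Complete 10-minute blocks: 2, each 17982 frames → 35964.
Remaining 1 whole minute in the current block: 1800 + 0 × 1798 = 1800 frames.
Within the current minute: 43 × 30 + 10 − 2 = 1298 (labels ;00/;01 skipped at this minute). Total = 35964 + 1800 + 1298 = 39062.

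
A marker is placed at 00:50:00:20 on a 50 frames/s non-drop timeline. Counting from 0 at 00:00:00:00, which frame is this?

Total seconds to the label: (0 × 3600 + 50 × 60 + 0) = 3000.
Frame index = 3000 × 50 + 20 = 150020.

150020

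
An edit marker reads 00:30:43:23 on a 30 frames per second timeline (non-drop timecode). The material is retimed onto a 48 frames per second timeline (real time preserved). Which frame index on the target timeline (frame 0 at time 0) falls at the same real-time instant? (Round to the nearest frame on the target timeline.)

frame 88501

Source frame index: (0×3600 + 30×60 + 43) × 30 + 23 = 55313.
Real time: 55313 / (30) = 55313/30 s.
Target frame: (55313/30) × (48) = 442504/5 ≈ 88500.800 → 88501.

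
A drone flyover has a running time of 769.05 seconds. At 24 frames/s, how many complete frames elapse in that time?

Frames = 769.05 × 24 = 92286/5 ≈ 18457.2000.
Complete frames: 18457.

18457 frames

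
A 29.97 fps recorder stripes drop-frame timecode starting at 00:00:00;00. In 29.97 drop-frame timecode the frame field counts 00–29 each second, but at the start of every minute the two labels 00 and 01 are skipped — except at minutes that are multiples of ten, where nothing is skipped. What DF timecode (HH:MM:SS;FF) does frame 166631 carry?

Ten DF minutes hold 17982 frames, so frame 166631 lies in block 9 (frames 161838–179819) with 4793 frames into that block.
The block's first minute is 1800 frames and the rest 1798 each; 4793 frames reaches minute 2, so 9 × 18 + 2 × 2 = 166 labels have been skipped so far.
Adding those back, label number 166631 + 166 = 166797 at 30 labels/s is 5559 s + 27 f = 1 h 32 min 39 s frame 27, i.e. 01:32:39;27.

01:32:39;27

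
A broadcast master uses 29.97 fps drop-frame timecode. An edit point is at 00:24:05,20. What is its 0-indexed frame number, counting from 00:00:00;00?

As if non-drop at 30 labels/s: (0 × 3600 + 24 × 60 + 5) × 30 + 20 = 43370.
Minute boundaries passed: 24; those not divisible by 10: 24 − 2 = 22; dropped labels = 2 × 22 = 44.
Actual frame index = 43370 − 44 = 43326.

43326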